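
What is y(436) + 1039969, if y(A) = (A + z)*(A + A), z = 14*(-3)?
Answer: 1383537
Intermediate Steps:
z = -42
y(A) = 2*A*(-42 + A) (y(A) = (A - 42)*(A + A) = (-42 + A)*(2*A) = 2*A*(-42 + A))
y(436) + 1039969 = 2*436*(-42 + 436) + 1039969 = 2*436*394 + 1039969 = 343568 + 1039969 = 1383537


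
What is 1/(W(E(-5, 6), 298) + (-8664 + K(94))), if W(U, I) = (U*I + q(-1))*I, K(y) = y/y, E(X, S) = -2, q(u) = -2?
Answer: -1/186867 ≈ -5.3514e-6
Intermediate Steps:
K(y) = 1
W(U, I) = I*(-2 + I*U) (W(U, I) = (U*I - 2)*I = (I*U - 2)*I = (-2 + I*U)*I = I*(-2 + I*U))
1/(W(E(-5, 6), 298) + (-8664 + K(94))) = 1/(298*(-2 + 298*(-2)) + (-8664 + 1)) = 1/(298*(-2 - 596) - 8663) = 1/(298*(-598) - 8663) = 1/(-178204 - 8663) = 1/(-186867) = -1/186867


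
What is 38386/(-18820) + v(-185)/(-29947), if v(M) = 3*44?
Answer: -576014891/281801270 ≈ -2.0440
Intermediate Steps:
v(M) = 132
38386/(-18820) + v(-185)/(-29947) = 38386/(-18820) + 132/(-29947) = 38386*(-1/18820) + 132*(-1/29947) = -19193/9410 - 132/29947 = -576014891/281801270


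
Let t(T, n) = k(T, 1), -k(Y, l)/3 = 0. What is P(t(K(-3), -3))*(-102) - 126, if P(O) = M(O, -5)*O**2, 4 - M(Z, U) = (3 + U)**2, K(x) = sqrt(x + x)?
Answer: -126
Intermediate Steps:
K(x) = sqrt(2)*sqrt(x) (K(x) = sqrt(2*x) = sqrt(2)*sqrt(x))
k(Y, l) = 0 (k(Y, l) = -3*0 = 0)
t(T, n) = 0
M(Z, U) = 4 - (3 + U)**2
P(O) = 0 (P(O) = (4 - (3 - 5)**2)*O**2 = (4 - 1*(-2)**2)*O**2 = (4 - 1*4)*O**2 = (4 - 4)*O**2 = 0*O**2 = 0)
P(t(K(-3), -3))*(-102) - 126 = 0*(-102) - 126 = 0 - 126 = -126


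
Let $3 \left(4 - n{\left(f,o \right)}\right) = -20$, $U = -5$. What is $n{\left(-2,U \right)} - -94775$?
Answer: $\frac{284357}{3} \approx 94786.0$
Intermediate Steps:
$n{\left(f,o \right)} = \frac{32}{3}$ ($n{\left(f,o \right)} = 4 - - \frac{20}{3} = 4 + \frac{20}{3} = \frac{32}{3}$)
$n{\left(-2,U \right)} - -94775 = \frac{32}{3} - -94775 = \frac{32}{3} + 94775 = \frac{284357}{3}$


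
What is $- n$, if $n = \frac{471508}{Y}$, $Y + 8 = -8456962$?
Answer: $\frac{235754}{4228485} \approx 0.055754$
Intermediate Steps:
$Y = -8456970$ ($Y = -8 - 8456962 = -8456970$)
$n = - \frac{235754}{4228485}$ ($n = \frac{471508}{-8456970} = 471508 \left(- \frac{1}{8456970}\right) = - \frac{235754}{4228485} \approx -0.055754$)
$- n = \left(-1\right) \left(- \frac{235754}{4228485}\right) = \frac{235754}{4228485}$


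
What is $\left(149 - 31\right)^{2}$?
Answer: $13924$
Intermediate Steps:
$\left(149 - 31\right)^{2} = 118^{2} = 13924$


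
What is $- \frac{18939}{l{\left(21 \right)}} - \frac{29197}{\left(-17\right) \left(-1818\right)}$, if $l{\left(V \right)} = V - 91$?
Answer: $\frac{145821236}{540855} \approx 269.61$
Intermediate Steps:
$l{\left(V \right)} = -91 + V$
$- \frac{18939}{l{\left(21 \right)}} - \frac{29197}{\left(-17\right) \left(-1818\right)} = - \frac{18939}{-91 + 21} - \frac{29197}{\left(-17\right) \left(-1818\right)} = - \frac{18939}{-70} - \frac{29197}{30906} = \left(-18939\right) \left(- \frac{1}{70}\right) - \frac{29197}{30906} = \frac{18939}{70} - \frac{29197}{30906} = \frac{145821236}{540855}$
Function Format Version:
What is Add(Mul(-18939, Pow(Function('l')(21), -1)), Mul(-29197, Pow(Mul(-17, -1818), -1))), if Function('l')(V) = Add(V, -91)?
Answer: Rational(145821236, 540855) ≈ 269.61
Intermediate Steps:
Function('l')(V) = Add(-91, V)
Add(Mul(-18939, Pow(Function('l')(21), -1)), Mul(-29197, Pow(Mul(-17, -1818), -1))) = Add(Mul(-18939, Pow(Add(-91, 21), -1)), Mul(-29197, Pow(Mul(-17, -1818), -1))) = Add(Mul(-18939, Pow(-70, -1)), Mul(-29197, Pow(30906, -1))) = Add(Mul(-18939, Rational(-1, 70)), Mul(-29197, Rational(1, 30906))) = Add(Rational(18939, 70), Rational(-29197, 30906)) = Rational(145821236, 540855)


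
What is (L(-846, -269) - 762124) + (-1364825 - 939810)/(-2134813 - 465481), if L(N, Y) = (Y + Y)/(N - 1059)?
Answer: -3775221225500833/4953560070 ≈ -7.6212e+5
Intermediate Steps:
L(N, Y) = 2*Y/(-1059 + N) (L(N, Y) = (2*Y)/(-1059 + N) = 2*Y/(-1059 + N))
(L(-846, -269) - 762124) + (-1364825 - 939810)/(-2134813 - 465481) = (2*(-269)/(-1059 - 846) - 762124) + (-1364825 - 939810)/(-2134813 - 465481) = (2*(-269)/(-1905) - 762124) - 2304635/(-2600294) = (2*(-269)*(-1/1905) - 762124) - 2304635*(-1/2600294) = (538/1905 - 762124) + 2304635/2600294 = -1451845682/1905 + 2304635/2600294 = -3775221225500833/4953560070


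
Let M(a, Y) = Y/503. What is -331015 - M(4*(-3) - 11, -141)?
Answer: -166500404/503 ≈ -3.3101e+5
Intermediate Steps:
M(a, Y) = Y/503 (M(a, Y) = Y*(1/503) = Y/503)
-331015 - M(4*(-3) - 11, -141) = -331015 - (-141)/503 = -331015 - 1*(-141/503) = -331015 + 141/503 = -166500404/503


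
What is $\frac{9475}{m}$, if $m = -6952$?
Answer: $- \frac{9475}{6952} \approx -1.3629$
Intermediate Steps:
$\frac{9475}{m} = \frac{9475}{-6952} = 9475 \left(- \frac{1}{6952}\right) = - \frac{9475}{6952}$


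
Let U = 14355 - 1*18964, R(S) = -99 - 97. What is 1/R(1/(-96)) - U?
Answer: 903363/196 ≈ 4609.0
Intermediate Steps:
R(S) = -196
U = -4609 (U = 14355 - 18964 = -4609)
1/R(1/(-96)) - U = 1/(-196) - 1*(-4609) = -1/196 + 4609 = 903363/196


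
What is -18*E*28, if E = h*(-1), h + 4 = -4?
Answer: -4032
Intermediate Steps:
h = -8 (h = -4 - 4 = -8)
E = 8 (E = -8*(-1) = 8)
-18*E*28 = -18*8*28 = -144*28 = -4032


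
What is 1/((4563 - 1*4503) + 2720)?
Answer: 1/2780 ≈ 0.00035971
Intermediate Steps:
1/((4563 - 1*4503) + 2720) = 1/((4563 - 4503) + 2720) = 1/(60 + 2720) = 1/2780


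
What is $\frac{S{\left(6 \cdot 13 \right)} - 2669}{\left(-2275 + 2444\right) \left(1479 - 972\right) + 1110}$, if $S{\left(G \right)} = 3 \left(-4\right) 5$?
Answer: $- \frac{2729}{86793} \approx -0.031443$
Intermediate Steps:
$S{\left(G \right)} = -60$ ($S{\left(G \right)} = \left(-12\right) 5 = -60$)
$\frac{S{\left(6 \cdot 13 \right)} - 2669}{\left(-2275 + 2444\right) \left(1479 - 972\right) + 1110} = \frac{-60 - 2669}{\left(-2275 + 2444\right) \left(1479 - 972\right) + 1110} = - \frac{2729}{169 \cdot 507 + 1110} = - \frac{2729}{85683 + 1110} = - \frac{2729}{86793}$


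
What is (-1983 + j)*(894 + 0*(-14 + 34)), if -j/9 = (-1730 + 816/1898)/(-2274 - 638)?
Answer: -1228080863007/690872 ≈ -1.7776e+6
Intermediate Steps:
j = -7386129/1381744 (j = -9*(-1730 + 816/1898)/(-2274 - 638) = -9*(-1730 + 816*(1/1898))/(-2912) = -9*(-1730 + 408/949)*(-1)/2912 = -(-14772258)*(-1)/(949*2912) = -9*820681/1381744 = -7386129/1381744 ≈ -5.3455)
(-1983 + j)*(894 + 0*(-14 + 34)) = (-1983 - 7386129/1381744)*(894 + 0*(-14 + 34)) = -2747384481*(894 + 0*20)/1381744 = -2747384481*(894 + 0)/1381744 = -2747384481/1381744*894 = -1228080863007/690872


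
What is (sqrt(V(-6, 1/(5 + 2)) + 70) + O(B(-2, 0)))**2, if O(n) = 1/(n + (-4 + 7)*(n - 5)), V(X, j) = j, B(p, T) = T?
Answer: 110482/1575 - 2*sqrt(3437)/105 ≈ 69.031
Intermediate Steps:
O(n) = 1/(-15 + 4*n) (O(n) = 1/(n + 3*(-5 + n)) = 1/(n + (-15 + 3*n)) = 1/(-15 + 4*n))
(sqrt(V(-6, 1/(5 + 2)) + 70) + O(B(-2, 0)))**2 = (sqrt(1/(5 + 2) + 70) + 1/(-15 + 4*0))**2 = (sqrt(1/7 + 70) + 1/(-15 + 0))**2 = (sqrt(1/7 + 70) + 1/(-15))**2 = (sqrt(491/7) - 1/15)**2 = (sqrt(3437)/7 - 1/15)**2 = (-1/15 + sqrt(3437)/7)**2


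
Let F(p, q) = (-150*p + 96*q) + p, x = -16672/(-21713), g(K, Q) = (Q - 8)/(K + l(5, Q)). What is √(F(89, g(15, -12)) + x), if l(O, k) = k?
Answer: I*√6553325184333/21713 ≈ 117.9*I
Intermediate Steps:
g(K, Q) = (-8 + Q)/(K + Q) (g(K, Q) = (Q - 8)/(K + Q) = (-8 + Q)/(K + Q))
x = 16672/21713 (x = -16672*(-1/21713) = 16672/21713 ≈ 0.76783)
F(p, q) = -149*p + 96*q
√(F(89, g(15, -12)) + x) = √((-149*89 + 96*((-8 - 12)/(15 - 12))) + 16672/21713) = √((-13261 + 96*(-20/3)) + 16672/21713) = √((-13261 - 640) + 16672/21713) = √(-13901 + 16672/21713) = √(-301815741/21713) = I*√6553325184333/21713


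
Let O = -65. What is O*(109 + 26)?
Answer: -8775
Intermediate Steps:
O*(109 + 26) = -65*(109 + 26) = -65*135 = -8775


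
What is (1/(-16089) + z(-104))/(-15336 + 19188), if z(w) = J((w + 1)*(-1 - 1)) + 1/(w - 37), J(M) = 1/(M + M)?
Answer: -1472737/1200080569392 ≈ -1.2272e-6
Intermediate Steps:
J(M) = 1/(2*M)
z(w) = 1/(-37 + w) + 1/(2*(-2 - 2*w)) (z(w) = 1/(2*(((w + 1)*(-1 - 1)))) + 1/(w - 37) = 1/(2*(((1 + w)*(-2)))) + 1/(-37 + w) = 1/(2*(-2 - 2*w)) + 1/(-37 + w) = 1/(-37 + w) + 1/(2*(-2 - 2*w)))
(1/(-16089) + z(-104))/(-15336 + 19188) = (1/(-16089) + (41 + 3*(-104))/(4*(1 - 104)*(-37 - 104)))/(-15336 + 19188) = (-1/16089 + (¼)*(41 - 312)/(-103*(-141)))/3852 = (-1/16089 + (¼)*(-1/103)*(-1/141)*(-271))*(1/3852) = (-1/16089 - 271/58092)*(1/3852) = -1472737/311547396*1/3852 = -1472737/1200080569392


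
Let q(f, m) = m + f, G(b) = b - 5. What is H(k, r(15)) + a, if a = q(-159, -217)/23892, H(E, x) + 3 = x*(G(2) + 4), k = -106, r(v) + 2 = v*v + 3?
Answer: 1331885/5973 ≈ 222.98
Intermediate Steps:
G(b) = -5 + b
r(v) = 1 + v² (r(v) = -2 + (v*v + 3) = -2 + (v² + 3) = -2 + (3 + v²) = 1 + v²)
q(f, m) = f + m
H(E, x) = -3 + x (H(E, x) = -3 + x*((-5 + 2) + 4) = -3 + x*(-3 + 4) = -3 + x*1 = -3 + x)
a = -94/5973 (a = (-159 - 217)/23892 = -376*1/23892 = -94/5973 ≈ -0.015737)
H(k, r(15)) + a = (-3 + (1 + 15²)) - 94/5973 = (-3 + (1 + 225)) - 94/5973 = (-3 + 226) - 94/5973 = 223 - 94/5973 = 1331885/5973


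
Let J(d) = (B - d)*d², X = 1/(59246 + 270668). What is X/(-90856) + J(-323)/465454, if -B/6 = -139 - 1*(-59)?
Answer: 114143784374915107/634174016686288 ≈ 179.99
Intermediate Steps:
B = 480 (B = -6*(-139 - 1*(-59)) = -6*(-139 + 59) = -6*(-80) = 480)
X = 1/329914 ≈ 3.0311e-6
J(d) = d²*(480 - d) (J(d) = (480 - d)*d² = d²*(480 - d))
X/(-90856) + J(-323)/465454 = (1/329914)/(-90856) + ((-323)²*(480 - 1*(-323)))/465454 = (1/329914)*(-1/90856) + (104329*(480 + 323))*(1/465454) = -1/29974666384 + (104329*803)*(1/465454) = -1/29974666384 + 83776187*(1/465454) = -1/29974666384 + 7616017/42314 = 114143784374915107/634174016686288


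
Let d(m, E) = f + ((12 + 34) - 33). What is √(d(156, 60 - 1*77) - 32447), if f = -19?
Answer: I*√32453 ≈ 180.15*I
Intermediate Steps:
d(m, E) = -6 (d(m, E) = -19 + ((12 + 34) - 33) = -19 + (46 - 33) = -19 + 13 = -6)
√(d(156, 60 - 1*77) - 32447) = √(-6 - 32447) = √(-32453) = I*√32453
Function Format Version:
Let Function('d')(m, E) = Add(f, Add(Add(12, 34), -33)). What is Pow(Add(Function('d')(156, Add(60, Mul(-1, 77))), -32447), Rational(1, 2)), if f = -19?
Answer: Mul(I, Pow(32453, Rational(1, 2))) ≈ Mul(180.15, I)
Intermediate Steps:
Function('d')(m, E) = -6 (Function('d')(m, E) = Add(-19, Add(Add(12, 34), -33)) = Add(-19, Add(46, -33)) = Add(-19, 13) = -6)
Pow(Add(Function('d')(156, Add(60, Mul(-1, 77))), -32447), Rational(1, 2)) = Pow(Add(-6, -32447), Rational(1, 2)) = Pow(-32453, Rational(1, 2)) = Mul(I, Pow(32453, Rational(1, 2)))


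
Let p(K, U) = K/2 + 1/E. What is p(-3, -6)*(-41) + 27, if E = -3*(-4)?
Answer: 1021/12 ≈ 85.083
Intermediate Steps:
E = 12
p(K, U) = 1/12 + K/2 (p(K, U) = K/2 + 1/12 = 1/12 + K/2)
p(-3, -6)*(-41) + 27 = (1/12 + (1/2)*(-3))*(-41) + 27 = (1/12 - 3/2)*(-41) + 27 = -17/12*(-41) + 27 = 697/12 + 27 = 1021/12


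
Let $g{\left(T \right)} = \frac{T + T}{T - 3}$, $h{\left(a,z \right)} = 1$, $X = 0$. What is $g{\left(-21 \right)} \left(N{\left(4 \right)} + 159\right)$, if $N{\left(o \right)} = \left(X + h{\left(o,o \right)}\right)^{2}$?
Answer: $280$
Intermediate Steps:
$N{\left(o \right)} = 1$ ($N{\left(o \right)} = \left(0 + 1\right)^{2} = 1^{2} = 1$)
$g{\left(T \right)} = \frac{2 T}{-3 + T}$
$g{\left(-21 \right)} \left(N{\left(4 \right)} + 159\right) = 2 \left(-21\right) \frac{1}{-3 - 21} \left(1 + 159\right) = 2 \left(-21\right) \frac{1}{-24} \cdot 160 = 2 \left(-21\right) \left(- \frac{1}{24}\right) 160 = \frac{7}{4} \cdot 160 = 280$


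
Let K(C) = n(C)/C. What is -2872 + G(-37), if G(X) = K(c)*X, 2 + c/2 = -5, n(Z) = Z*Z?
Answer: -2354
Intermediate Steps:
n(Z) = Z²
c = -14 (c = -4 + 2*(-5) = -4 - 10 = -14)
K(C) = C (K(C) = C²/C = C)
G(X) = -14*X
-2872 + G(-37) = -2872 - 14*(-37) = -2872 + 518 = -2354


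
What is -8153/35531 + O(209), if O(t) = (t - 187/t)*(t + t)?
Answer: 3090762475/35531 ≈ 86988.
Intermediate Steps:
O(t) = 2*t*(t - 187/t) (O(t) = (t - 187/t)*(2*t) = 2*t*(t - 187/t))
-8153/35531 + O(209) = -8153/35531 + (-374 + 2*209²) = -8153*1/35531 + (-374 + 2*43681) = -8153/35531 + (-374 + 87362) = -8153/35531 + 86988 = 3090762475/35531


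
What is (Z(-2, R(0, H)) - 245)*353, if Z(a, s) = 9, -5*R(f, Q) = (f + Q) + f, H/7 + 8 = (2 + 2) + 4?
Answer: -83308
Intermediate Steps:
H = 0 (H = -56 + 7*((2 + 2) + 4) = -56 + 7*(4 + 4) = -56 + 7*8 = -56 + 56 = 0)
R(f, Q) = -2*f/5 - Q/5 (R(f, Q) = -((f + Q) + f)/5 = -((Q + f) + f)/5 = -(Q + 2*f)/5 = -2*f/5 - Q/5)
(Z(-2, R(0, H)) - 245)*353 = (9 - 245)*353 = -236*353 = -83308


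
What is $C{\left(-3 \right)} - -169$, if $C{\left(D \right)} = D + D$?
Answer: $163$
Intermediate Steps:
$C{\left(D \right)} = 2 D$
$C{\left(-3 \right)} - -169 = 2 \left(-3\right) - -169 = -6 + 169 = 163$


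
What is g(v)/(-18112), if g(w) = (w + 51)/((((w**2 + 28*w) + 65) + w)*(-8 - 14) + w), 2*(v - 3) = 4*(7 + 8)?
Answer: 21/210139952 ≈ 9.9933e-8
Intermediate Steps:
v = 33 (v = 3 + (4*(7 + 8))/2 = 3 + (4*15)/2 = 3 + (1/2)*60 = 3 + 30 = 33)
g(w) = (51 + w)/(-1430 - 637*w - 22*w**2) (g(w) = (51 + w)/(((65 + w**2 + 28*w) + w)*(-22) + w) = (51 + w)/((65 + w**2 + 29*w)*(-22) + w) = (51 + w)/((-1430 - 638*w - 22*w**2) + w) = (51 + w)/(-1430 - 637*w - 22*w**2))
g(v)/(-18112) = ((-51 - 1*33)/(1430 + 22*33**2 + 637*33))/(-18112) = ((-51 - 33)/(1430 + 22*1089 + 21021))*(-1/18112) = (-84/(1430 + 23958 + 21021))*(-1/18112) = (-84/46409)*(-1/18112) = ((1/46409)*(-84))*(-1/18112) = -84/46409*(-1/18112) = 21/210139952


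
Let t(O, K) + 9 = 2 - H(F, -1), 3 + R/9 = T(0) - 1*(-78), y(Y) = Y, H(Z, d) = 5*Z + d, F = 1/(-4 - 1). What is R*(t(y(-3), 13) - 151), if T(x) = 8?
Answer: -116532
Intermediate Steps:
F = -1/5 (F = 1/(-5) = -1/5 ≈ -0.20000)
H(Z, d) = d + 5*Z
R = 747 (R = -27 + 9*(8 - 1*(-78)) = -27 + 9*(8 + 78) = -27 + 9*86 = -27 + 774 = 747)
t(O, K) = -5 (t(O, K) = -9 + (2 - (-1 + 5*(-1/5))) = -9 + (2 - (-1 - 1)) = -9 + (2 - 1*(-2)) = -9 + (2 + 2) = -9 + 4 = -5)
R*(t(y(-3), 13) - 151) = 747*(-5 - 151) = 747*(-156) = -116532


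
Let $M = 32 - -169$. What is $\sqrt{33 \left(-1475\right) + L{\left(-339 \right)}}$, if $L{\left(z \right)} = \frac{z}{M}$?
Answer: $\frac{i \sqrt{218509646}}{67} \approx 220.63 i$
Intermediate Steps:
$M = 201$ ($M = 32 + 169 = 201$)
$L{\left(z \right)} = \frac{z}{201}$
$\sqrt{33 \left(-1475\right) + L{\left(-339 \right)}} = \sqrt{33 \left(-1475\right) + \frac{1}{201} \left(-339\right)} = \sqrt{-48675 - \frac{113}{67}} = \sqrt{- \frac{3261338}{67}} = \frac{i \sqrt{218509646}}{67}$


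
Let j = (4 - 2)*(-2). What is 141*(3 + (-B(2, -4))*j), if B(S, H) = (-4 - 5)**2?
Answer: 46107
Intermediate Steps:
B(S, H) = 81 (B(S, H) = (-9)**2 = 81)
j = -4 (j = 2*(-2) = -4)
141*(3 + (-B(2, -4))*j) = 141*(3 - 1*81*(-4)) = 141*(3 - 81*(-4)) = 141*(3 + 324) = 141*327 = 46107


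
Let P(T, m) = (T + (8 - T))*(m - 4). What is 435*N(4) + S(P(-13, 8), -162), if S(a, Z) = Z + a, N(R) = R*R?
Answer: 6830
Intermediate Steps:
P(T, m) = -32 + 8*m (P(T, m) = 8*(-4 + m) = -32 + 8*m)
N(R) = R²
435*N(4) + S(P(-13, 8), -162) = 435*4² + (-162 + (-32 + 8*8)) = 435*16 + (-162 + (-32 + 64)) = 6960 + (-162 + 32) = 6960 - 130 = 6830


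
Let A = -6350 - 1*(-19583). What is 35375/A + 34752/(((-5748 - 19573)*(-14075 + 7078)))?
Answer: 6267885307091/2344504332621 ≈ 2.6734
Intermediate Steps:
A = 13233 (A = -6350 + 19583 = 13233)
35375/A + 34752/(((-5748 - 19573)*(-14075 + 7078))) = 35375/13233 + 34752/(((-5748 - 19573)*(-14075 + 7078))) = 35375*(1/13233) + 34752/((-25321*(-6997))) = 35375/13233 + 34752/177171037 = 6267885307091/2344504332621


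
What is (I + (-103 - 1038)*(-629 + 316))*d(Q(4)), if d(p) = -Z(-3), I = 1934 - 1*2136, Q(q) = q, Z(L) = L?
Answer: 1070793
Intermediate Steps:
I = -202 (I = 1934 - 2136 = -202)
d(p) = 3 (d(p) = -1*(-3) = 3)
(I + (-103 - 1038)*(-629 + 316))*d(Q(4)) = (-202 + (-103 - 1038)*(-629 + 316))*3 = (-202 - 1141*(-313))*3 = (-202 + 357133)*3 = 356931*3 = 1070793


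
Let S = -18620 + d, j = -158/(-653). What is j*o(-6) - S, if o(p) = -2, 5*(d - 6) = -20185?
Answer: 14790787/653 ≈ 22651.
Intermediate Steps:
d = -4031 (d = 6 + (⅕)*(-20185) = 6 - 4037 = -4031)
j = 158/653 (j = -158*(-1/653) = 158/653 ≈ 0.24196)
S = -22651 (S = -18620 - 4031 = -22651)
j*o(-6) - S = (158/653)*(-2) - 1*(-22651) = -316/653 + 22651 = 14790787/653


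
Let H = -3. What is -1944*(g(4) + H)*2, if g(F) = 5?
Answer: -7776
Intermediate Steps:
-1944*(g(4) + H)*2 = -1944*(5 - 3)*2 = -3888*2 = -1944*4 = -7776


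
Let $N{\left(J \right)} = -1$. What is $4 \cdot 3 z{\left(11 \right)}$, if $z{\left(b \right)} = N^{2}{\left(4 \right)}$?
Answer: $12$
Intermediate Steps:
$z{\left(b \right)} = 1$ ($z{\left(b \right)} = \left(-1\right)^{2} = 1$)
$4 \cdot 3 z{\left(11 \right)} = 4 \cdot 3 \cdot 1 = 12 \cdot 1 = 12$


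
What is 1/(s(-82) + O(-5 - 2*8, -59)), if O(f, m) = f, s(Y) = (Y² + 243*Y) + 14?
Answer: -1/13209 ≈ -7.5706e-5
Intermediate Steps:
s(Y) = 14 + Y² + 243*Y
1/(s(-82) + O(-5 - 2*8, -59)) = 1/((14 + (-82)² + 243*(-82)) + (-5 - 2*8)) = 1/((14 + 6724 - 19926) + (-5 - 16)) = 1/(-13188 - 21) = 1/(-13209) = -1/13209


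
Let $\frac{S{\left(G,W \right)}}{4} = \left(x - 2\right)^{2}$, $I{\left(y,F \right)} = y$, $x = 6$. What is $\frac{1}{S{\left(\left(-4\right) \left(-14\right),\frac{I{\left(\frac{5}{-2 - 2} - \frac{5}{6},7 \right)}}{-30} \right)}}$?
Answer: $\frac{1}{64} \approx 0.015625$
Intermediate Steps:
$S{\left(G,W \right)} = 64$ ($S{\left(G,W \right)} = 4 \left(6 - 2\right)^{2} = 4 \cdot 4^{2} = 4 \cdot 16 = 64$)
$\frac{1}{S{\left(\left(-4\right) \left(-14\right),\frac{I{\left(\frac{5}{-2 - 2} - \frac{5}{6},7 \right)}}{-30} \right)}} = \frac{1}{64}$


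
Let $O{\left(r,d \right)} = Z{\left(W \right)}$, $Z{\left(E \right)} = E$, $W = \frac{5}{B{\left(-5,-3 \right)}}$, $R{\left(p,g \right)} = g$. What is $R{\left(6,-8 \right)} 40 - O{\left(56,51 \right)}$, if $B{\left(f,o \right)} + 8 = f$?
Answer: $- \frac{4155}{13} \approx -319.62$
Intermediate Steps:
$B{\left(f,o \right)} = -8 + f$
$W = - \frac{5}{13}$ ($W = \frac{5}{-8 - 5} = \frac{5}{-13} = 5 \left(- \frac{1}{13}\right) = - \frac{5}{13} \approx -0.38462$)
$O{\left(r,d \right)} = - \frac{5}{13}$
$R{\left(6,-8 \right)} 40 - O{\left(56,51 \right)} = \left(-8\right) 40 - - \frac{5}{13} = -320 + \frac{5}{13} = - \frac{4155}{13}$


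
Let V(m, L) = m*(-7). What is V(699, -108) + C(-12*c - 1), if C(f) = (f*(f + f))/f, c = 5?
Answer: -5015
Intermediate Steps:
V(m, L) = -7*m
C(f) = 2*f (C(f) = (f*(2*f))/f = (2*f**2)/f = 2*f)
V(699, -108) + C(-12*c - 1) = -7*699 + 2*(-12*5 - 1) = -4893 + 2*(-60 - 1) = -4893 + 2*(-61) = -4893 - 122 = -5015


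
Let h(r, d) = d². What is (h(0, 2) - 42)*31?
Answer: -1178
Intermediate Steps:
(h(0, 2) - 42)*31 = (2² - 42)*31 = (4 - 42)*31 = -38*31 = -1178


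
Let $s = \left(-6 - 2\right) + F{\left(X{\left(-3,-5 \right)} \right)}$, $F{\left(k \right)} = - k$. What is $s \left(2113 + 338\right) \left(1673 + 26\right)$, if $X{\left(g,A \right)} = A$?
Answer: $-12492747$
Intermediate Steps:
$s = -3$ ($s = \left(-6 - 2\right) - -5 = -8 + 5 = -3$)
$s \left(2113 + 338\right) \left(1673 + 26\right) = - 3 \left(2113 + 338\right) \left(1673 + 26\right) = - 3 \cdot 2451 \cdot 1699 = \left(-3\right) 4164249 = -12492747$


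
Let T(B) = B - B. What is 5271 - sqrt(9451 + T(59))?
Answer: 5271 - sqrt(9451) ≈ 5173.8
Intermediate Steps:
T(B) = 0
5271 - sqrt(9451 + T(59)) = 5271 - sqrt(9451 + 0) = 5271 - sqrt(9451)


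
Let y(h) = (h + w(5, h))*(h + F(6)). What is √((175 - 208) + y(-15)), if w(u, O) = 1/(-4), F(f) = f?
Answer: √417/2 ≈ 10.210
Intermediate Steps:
w(u, O) = -¼
y(h) = (6 + h)*(-¼ + h) (y(h) = (h - ¼)*(h + 6) = (-¼ + h)*(6 + h) = (6 + h)*(-¼ + h))
√((175 - 208) + y(-15)) = √((175 - 208) + (-3/2 + (-15)² + (23/4)*(-15))) = √(-33 + (-3/2 + 225 - 345/4)) = √(-33 + 549/4) = √(417/4) = √417/2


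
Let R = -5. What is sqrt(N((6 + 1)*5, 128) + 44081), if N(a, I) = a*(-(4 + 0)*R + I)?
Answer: sqrt(49261) ≈ 221.95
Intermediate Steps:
N(a, I) = a*(20 + I) (N(a, I) = a*(-(4 + 0)*(-5) + I) = a*(-4*(-5) + I) = a*(-1*(-20) + I) = a*(20 + I))
sqrt(N((6 + 1)*5, 128) + 44081) = sqrt(((6 + 1)*5)*(20 + 128) + 44081) = sqrt((7*5)*148 + 44081) = sqrt(35*148 + 44081) = sqrt(5180 + 44081) = sqrt(49261)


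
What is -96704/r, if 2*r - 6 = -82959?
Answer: 193408/82953 ≈ 2.3315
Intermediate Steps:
r = -82953/2 (r = 3 + (1/2)*(-82959) = 3 - 82959/2 = -82953/2 ≈ -41477.)
-96704/r = -96704/(-82953/2) = -96704*(-2/82953) = 193408/82953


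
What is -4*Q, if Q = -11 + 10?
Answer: 4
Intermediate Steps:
Q = -1
-4*Q = -4*(-1) = 4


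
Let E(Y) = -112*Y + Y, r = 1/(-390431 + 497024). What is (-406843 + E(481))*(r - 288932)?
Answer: 14174345952609950/106593 ≈ 1.3298e+11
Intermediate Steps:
r = 1/106593 ≈ 9.3815e-6
E(Y) = -111*Y
(-406843 + E(481))*(r - 288932) = (-406843 - 111*481)*(1/106593 - 288932) = (-406843 - 53391)*(-30798128675/106593) = -460234*(-30798128675/106593) = 14174345952609950/106593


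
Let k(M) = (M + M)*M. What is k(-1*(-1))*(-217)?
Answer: -434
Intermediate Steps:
k(M) = 2*M² (k(M) = (2*M)*M = 2*M²)
k(-1*(-1))*(-217) = (2*(-1*(-1))²)*(-217) = (2*1²)*(-217) = (2*1)*(-217) = 2*(-217) = -434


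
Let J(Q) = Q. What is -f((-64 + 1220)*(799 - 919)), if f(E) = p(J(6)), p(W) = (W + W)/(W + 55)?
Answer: -12/61 ≈ -0.19672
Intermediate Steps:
p(W) = 2*W/(55 + W) (p(W) = (2*W)/(55 + W) = 2*W/(55 + W))
f(E) = 12/61 (f(E) = 2*6/(55 + 6) = 2*6/61 = 2*6*(1/61) = 12/61)
-f((-64 + 1220)*(799 - 919)) = -1*12/61 = -12/61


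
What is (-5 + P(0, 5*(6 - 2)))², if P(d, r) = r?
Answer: 225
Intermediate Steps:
(-5 + P(0, 5*(6 - 2)))² = (-5 + 5*(6 - 2))² = (-5 + 5*4)² = (-5 + 20)² = 15² = 225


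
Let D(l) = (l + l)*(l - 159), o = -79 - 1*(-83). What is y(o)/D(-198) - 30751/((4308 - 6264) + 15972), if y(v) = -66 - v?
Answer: -51765613/23588928 ≈ -2.1945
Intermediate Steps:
o = 4 (o = -79 + 83 = 4)
D(l) = 2*l*(-159 + l) (D(l) = (2*l)*(-159 + l) = 2*l*(-159 + l))
y(o)/D(-198) - 30751/((4308 - 6264) + 15972) = (-66 - 1*4)/((2*(-198)*(-159 - 198))) - 30751/((4308 - 6264) + 15972) = (-66 - 4)/((2*(-198)*(-357))) - 30751/(-1956 + 15972) = -70/141372 - 30751/14016 = -70*1/141372 - 30751*1/14016 = -5/10098 - 30751/14016 = -51765613/23588928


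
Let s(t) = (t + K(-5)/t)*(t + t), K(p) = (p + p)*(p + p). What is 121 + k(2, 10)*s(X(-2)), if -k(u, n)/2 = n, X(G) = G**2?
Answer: -4519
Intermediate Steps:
K(p) = 4*p**2 (K(p) = (2*p)*(2*p) = 4*p**2)
k(u, n) = -2*n
s(t) = 2*t*(t + 100/t) (s(t) = (t + (4*(-5)**2)/t)*(t + t) = (t + (4*25)/t)*(2*t) = (t + 100/t)*(2*t) = 2*t*(t + 100/t))
121 + k(2, 10)*s(X(-2)) = 121 + (-2*10)*(200 + 2*((-2)**2)**2) = 121 - 20*(200 + 2*4**2) = 121 - 20*(200 + 2*16) = 121 - 20*(200 + 32) = 121 - 20*232 = 121 - 4640 = -4519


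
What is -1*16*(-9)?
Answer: 144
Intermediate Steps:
-1*16*(-9) = -16*(-9) = 144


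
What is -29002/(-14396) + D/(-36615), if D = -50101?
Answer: 891581113/263554770 ≈ 3.3829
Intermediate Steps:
-29002/(-14396) + D/(-36615) = -29002/(-14396) - 50101/(-36615) = -29002*(-1/14396) - 50101*(-1/36615) = 14501/7198 + 50101/36615 = 891581113/263554770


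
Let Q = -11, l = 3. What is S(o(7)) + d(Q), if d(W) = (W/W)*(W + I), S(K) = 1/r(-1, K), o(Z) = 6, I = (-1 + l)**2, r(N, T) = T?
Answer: -41/6 ≈ -6.8333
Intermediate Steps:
I = 4 (I = (-1 + 3)**2 = 2**2 = 4)
S(K) = 1/K
d(W) = 4 + W (d(W) = (W/W)*(W + 4) = 1*(4 + W) = 4 + W)
S(o(7)) + d(Q) = 1/6 + (4 - 11) = 1/6 - 7 = -41/6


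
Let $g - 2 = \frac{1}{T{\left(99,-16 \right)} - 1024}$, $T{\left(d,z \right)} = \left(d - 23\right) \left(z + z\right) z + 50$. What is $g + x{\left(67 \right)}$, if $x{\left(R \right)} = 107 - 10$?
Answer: $\frac{3755863}{37938} \approx 99.0$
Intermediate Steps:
$x{\left(R \right)} = 97$
$T{\left(d,z \right)} = 50 + 2 z^{2} \left(-23 + d\right)$ ($T{\left(d,z \right)} = \left(-23 + d\right) 2 z z + 50 = 2 z \left(-23 + d\right) z + 50 = 2 z^{2} \left(-23 + d\right) + 50 = 50 + 2 z^{2} \left(-23 + d\right)$)
$g = \frac{75877}{37938}$ ($g = 2 + \frac{1}{\left(50 - 46 \left(-16\right)^{2} + 2 \cdot 99 \left(-16\right)^{2}\right) - 1024} = 2 + \frac{1}{\left(50 - 11776 + 2 \cdot 99 \cdot 256\right) - 1024} = 2 + \frac{1}{\left(50 - 11776 + 50688\right) - 1024} = 2 + \frac{1}{38962 - 1024} = 2 + \frac{1}{37938} = \frac{75877}{37938} \approx 2.0$)
$g + x{\left(67 \right)} = \frac{75877}{37938} + 97 = \frac{3755863}{37938}$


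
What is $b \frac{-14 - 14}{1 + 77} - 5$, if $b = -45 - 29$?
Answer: $\frac{841}{39} \approx 21.564$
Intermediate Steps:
$b = -74$ ($b = -45 - 29 = -74$)
$b \frac{-14 - 14}{1 + 77} - 5 = - 74 \frac{-14 - 14}{1 + 77} - 5 = - 74 \left(- \frac{28}{78}\right) - 5 = - 74 \left(\left(-28\right) \frac{1}{78}\right) - 5 = \left(-74\right) \left(- \frac{14}{39}\right) - 5 = \frac{1036}{39} - 5 = \frac{841}{39}$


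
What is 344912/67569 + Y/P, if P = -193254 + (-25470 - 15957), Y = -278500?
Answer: 11084695508/1761906721 ≈ 6.2913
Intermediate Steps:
P = -234681 (P = -193254 - 41427 = -234681)
344912/67569 + Y/P = 344912/67569 - 278500/(-234681) = 344912*(1/67569) - 278500*(-1/234681) = 344912/67569 + 278500/234681 = 11084695508/1761906721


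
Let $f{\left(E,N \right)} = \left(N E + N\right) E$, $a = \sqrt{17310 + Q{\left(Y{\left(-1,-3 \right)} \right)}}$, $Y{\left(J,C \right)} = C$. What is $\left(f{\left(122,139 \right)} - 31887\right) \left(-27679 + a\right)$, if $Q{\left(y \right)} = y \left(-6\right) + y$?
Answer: $-56851199013 + 30809205 \sqrt{77} \approx -5.6581 \cdot 10^{10}$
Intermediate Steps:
$Q{\left(y \right)} = - 5 y$ ($Q{\left(y \right)} = - 6 y + y = - 5 y$)
$a = 15 \sqrt{77}$ ($a = \sqrt{17310 - -15} = \sqrt{17310 + 15} = \sqrt{17325} = 15 \sqrt{77} \approx 131.62$)
$f{\left(E,N \right)} = E \left(N + E N\right)$ ($f{\left(E,N \right)} = \left(E N + N\right) E = \left(N + E N\right) E = E \left(N + E N\right)$)
$\left(f{\left(122,139 \right)} - 31887\right) \left(-27679 + a\right) = \left(122 \cdot 139 \left(1 + 122\right) - 31887\right) \left(-27679 + 15 \sqrt{77}\right) = \left(122 \cdot 139 \cdot 123 - 31887\right) \left(-27679 + 15 \sqrt{77}\right) = \left(2085834 - 31887\right) \left(-27679 + 15 \sqrt{77}\right) = 2053947 \left(-27679 + 15 \sqrt{77}\right) = -56851199013 + 30809205 \sqrt{77}$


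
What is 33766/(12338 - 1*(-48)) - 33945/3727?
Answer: -147298444/23081311 ≈ -6.3817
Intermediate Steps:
33766/(12338 - 1*(-48)) - 33945/3727 = 33766/(12338 + 48) - 33945*1/3727 = 33766/12386 - 33945/3727 = 33766*(1/12386) - 33945/3727 = 16883/6193 - 33945/3727 = -147298444/23081311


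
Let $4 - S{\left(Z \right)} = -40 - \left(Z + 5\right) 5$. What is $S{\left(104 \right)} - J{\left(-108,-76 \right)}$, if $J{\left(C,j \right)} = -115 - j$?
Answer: $628$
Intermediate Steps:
$S{\left(Z \right)} = 69 + 5 Z$ ($S{\left(Z \right)} = 4 - \left(-40 - \left(Z + 5\right) 5\right) = 4 - \left(-40 - \left(5 + Z\right) 5\right) = 4 - \left(-40 - \left(25 + 5 Z\right)\right) = 4 - \left(-65 - 5 Z\right) = 4 + \left(65 + 5 Z\right) = 69 + 5 Z$)
$S{\left(104 \right)} - J{\left(-108,-76 \right)} = \left(69 + 5 \cdot 104\right) - \left(-115 - -76\right) = \left(69 + 520\right) - \left(-115 + 76\right) = 589 - -39 = 589 + 39 = 628$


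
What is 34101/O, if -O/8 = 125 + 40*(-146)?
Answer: 3789/5080 ≈ 0.74587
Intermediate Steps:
O = 45720 (O = -8*(125 + 40*(-146)) = -8*(125 - 5840) = -8*(-5715) = 45720)
34101/O = 34101/45720 = 34101*(1/45720) = 3789/5080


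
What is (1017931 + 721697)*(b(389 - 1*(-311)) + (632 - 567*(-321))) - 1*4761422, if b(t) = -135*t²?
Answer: -114758673043130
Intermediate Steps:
(1017931 + 721697)*(b(389 - 1*(-311)) + (632 - 567*(-321))) - 1*4761422 = (1017931 + 721697)*(-135*(389 - 1*(-311))² + (632 - 567*(-321))) - 1*4761422 = 1739628*(-135*(389 + 311)² + (632 + 182007)) - 4761422 = 1739628*(-135*700² + 182639) - 4761422 = 1739628*(-135*490000 + 182639) - 4761422 = 1739628*(-66150000 + 182639) - 4761422 = 1739628*(-65967361) - 4761422 = -114758668281708 - 4761422 = -114758673043130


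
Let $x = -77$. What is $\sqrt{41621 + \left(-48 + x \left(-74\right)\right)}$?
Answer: $\sqrt{47271} \approx 217.42$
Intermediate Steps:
$\sqrt{41621 + \left(-48 + x \left(-74\right)\right)} = \sqrt{41621 - -5650} = \sqrt{41621 + \left(-48 + 5698\right)} = \sqrt{41621 + 5650} = \sqrt{47271}$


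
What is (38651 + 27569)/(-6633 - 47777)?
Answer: -6622/5441 ≈ -1.2171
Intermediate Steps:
(38651 + 27569)/(-6633 - 47777) = 66220/(-54410) = 66220*(-1/54410) = -6622/5441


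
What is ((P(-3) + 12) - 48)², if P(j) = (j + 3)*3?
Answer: 1296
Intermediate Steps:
P(j) = 9 + 3*j (P(j) = (3 + j)*3 = 9 + 3*j)
((P(-3) + 12) - 48)² = (((9 + 3*(-3)) + 12) - 48)² = (((9 - 9) + 12) - 48)² = ((0 + 12) - 48)² = (12 - 48)² = (-36)² = 1296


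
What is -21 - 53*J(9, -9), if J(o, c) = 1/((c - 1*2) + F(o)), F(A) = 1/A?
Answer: -1581/98 ≈ -16.133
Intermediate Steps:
J(o, c) = 1/(-2 + c + 1/o) (J(o, c) = 1/((c - 1*2) + 1/o) = 1/((c - 2) + 1/o) = 1/((-2 + c) + 1/o) = 1/(-2 + c + 1/o))
-21 - 53*J(9, -9) = -21 - 477/(1 + 9*(-2 - 9)) = -21 - 477/(1 + 9*(-11)) = -21 - 477/(1 - 99) = -21 - 477/(-98) = -21 - 477*(-1)/98 = -21 - 53*(-9/98) = -21 + 477/98 = -1581/98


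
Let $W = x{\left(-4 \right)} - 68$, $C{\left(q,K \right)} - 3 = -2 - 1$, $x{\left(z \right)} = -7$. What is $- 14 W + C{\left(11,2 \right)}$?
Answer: $1050$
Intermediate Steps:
$C{\left(q,K \right)} = 0$ ($C{\left(q,K \right)} = 3 - 3 = 0$)
$W = -75$ ($W = -7 - 68 = -75$)
$- 14 W + C{\left(11,2 \right)} = \left(-14\right) \left(-75\right) + 0 = 1050 + 0 = 1050$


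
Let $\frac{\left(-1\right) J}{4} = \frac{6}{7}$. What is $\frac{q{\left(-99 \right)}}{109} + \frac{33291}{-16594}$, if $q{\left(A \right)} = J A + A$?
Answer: $\frac{2526669}{12661222} \approx 0.19956$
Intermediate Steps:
$J = - \frac{24}{7}$ ($J = - 4 \cdot \frac{6}{7} = - 4 \cdot 6 \cdot \frac{1}{7} = \left(-4\right) \frac{6}{7} = - \frac{24}{7} \approx -3.4286$)
$q{\left(A \right)} = - \frac{17 A}{7}$ ($q{\left(A \right)} = - \frac{24 A}{7} + A = - \frac{17 A}{7}$)
$\frac{q{\left(-99 \right)}}{109} + \frac{33291}{-16594} = \frac{\left(- \frac{17}{7}\right) \left(-99\right)}{109} + \frac{33291}{-16594} = \frac{1683}{7} \cdot \frac{1}{109} + 33291 \left(- \frac{1}{16594}\right) = \frac{1683}{763} - \frac{33291}{16594} = \frac{2526669}{12661222}$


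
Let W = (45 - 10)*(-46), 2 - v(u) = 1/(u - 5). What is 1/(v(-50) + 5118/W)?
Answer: -8855/10278 ≈ -0.86155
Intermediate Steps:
v(u) = 2 - 1/(-5 + u) (v(u) = 2 - 1/(u - 5) = 2 - 1/(-5 + u))
W = -1610 (W = 35*(-46) = -1610)
1/(v(-50) + 5118/W) = 1/((-11 + 2*(-50))/(-5 - 50) + 5118/(-1610)) = 1/((-11 - 100)/(-55) + 5118*(-1/1610)) = 1/(-1/55*(-111) - 2559/805) = 1/(111/55 - 2559/805) = 1/(-10278/8855) = -8855/10278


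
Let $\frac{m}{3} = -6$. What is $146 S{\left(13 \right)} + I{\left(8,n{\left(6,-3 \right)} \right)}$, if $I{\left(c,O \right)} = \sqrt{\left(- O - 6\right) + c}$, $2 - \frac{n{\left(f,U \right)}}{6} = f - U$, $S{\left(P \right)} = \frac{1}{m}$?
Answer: $- \frac{73}{9} + 2 \sqrt{11} \approx -1.4779$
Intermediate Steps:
$m = -18$ ($m = 3 \left(-6\right) = -18$)
$S{\left(P \right)} = - \frac{1}{18}$ ($S{\left(P \right)} = \frac{1}{-18} = - \frac{1}{18}$)
$n{\left(f,U \right)} = 12 - 6 f + 6 U$ ($n{\left(f,U \right)} = 12 - 6 \left(f - U\right) = 12 + \left(- 6 f + 6 U\right) = 12 - 6 f + 6 U$)
$I{\left(c,O \right)} = \sqrt{-6 + c - O}$ ($I{\left(c,O \right)} = \sqrt{\left(-6 - O\right) + c} = \sqrt{-6 + c - O}$)
$146 S{\left(13 \right)} + I{\left(8,n{\left(6,-3 \right)} \right)} = 146 \left(- \frac{1}{18}\right) + \sqrt{-6 + 8 - \left(12 - 36 + 6 \left(-3\right)\right)} = - \frac{73}{9} + \sqrt{-6 + 8 - \left(12 - 36 - 18\right)} = - \frac{73}{9} + \sqrt{-6 + 8 - -42} = - \frac{73}{9} + \sqrt{-6 + 8 + 42} = - \frac{73}{9} + \sqrt{44} = - \frac{73}{9} + 2 \sqrt{11}$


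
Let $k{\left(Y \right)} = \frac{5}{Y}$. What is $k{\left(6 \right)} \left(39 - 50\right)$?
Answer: $- \frac{55}{6} \approx -9.1667$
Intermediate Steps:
$k{\left(6 \right)} \left(39 - 50\right) = \frac{5}{6} \left(39 - 50\right) = 5 \cdot \frac{1}{6} \left(-11\right) = \frac{5}{6} \left(-11\right) = - \frac{55}{6}$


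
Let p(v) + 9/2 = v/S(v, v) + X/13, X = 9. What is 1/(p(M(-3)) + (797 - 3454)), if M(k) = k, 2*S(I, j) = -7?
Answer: -182/484111 ≈ -0.00037595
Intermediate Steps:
S(I, j) = -7/2 (S(I, j) = (½)*(-7) = -7/2)
p(v) = -99/26 - 2*v/7 (p(v) = -9/2 + (v/(-7/2) + 9/13) = -9/2 + (v*(-2/7) + 9*(1/13)) = -9/2 + (-2*v/7 + 9/13) = -9/2 + (9/13 - 2*v/7) = -99/26 - 2*v/7)
1/(p(M(-3)) + (797 - 3454)) = 1/((-99/26 - 2/7*(-3)) + (797 - 3454)) = 1/((-99/26 + 6/7) - 2657) = 1/(-537/182 - 2657) = 1/(-484111/182) = -182/484111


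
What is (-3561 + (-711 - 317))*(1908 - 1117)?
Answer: -3629899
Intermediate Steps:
(-3561 + (-711 - 317))*(1908 - 1117) = (-3561 - 1028)*791 = -4589*791 = -3629899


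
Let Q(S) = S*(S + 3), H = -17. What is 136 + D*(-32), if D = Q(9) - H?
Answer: -3864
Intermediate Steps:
Q(S) = S*(3 + S)
D = 125 (D = 9*(3 + 9) - 1*(-17) = 9*12 + 17 = 108 + 17 = 125)
136 + D*(-32) = 136 + 125*(-32) = 136 - 4000 = -3864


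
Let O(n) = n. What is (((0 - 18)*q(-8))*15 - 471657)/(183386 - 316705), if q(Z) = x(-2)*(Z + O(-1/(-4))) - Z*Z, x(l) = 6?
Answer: 441822/133319 ≈ 3.3140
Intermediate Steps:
q(Z) = 3/2 - Z**2 + 6*Z (q(Z) = 6*(Z - 1/(-4)) - Z*Z = 6*(Z - 1*(-1/4)) - Z**2 = 6*(Z + 1/4) - Z**2 = 6*(1/4 + Z) - Z**2 = (3/2 + 6*Z) - Z**2 = 3/2 - Z**2 + 6*Z)
(((0 - 18)*q(-8))*15 - 471657)/(183386 - 316705) = (((0 - 18)*(3/2 - 1*(-8)**2 + 6*(-8)))*15 - 471657)/(183386 - 316705) = (-18*(3/2 - 1*64 - 48)*15 - 471657)/(-133319) = (-18*(3/2 - 64 - 48)*15 - 471657)*(-1/133319) = (-18*(-221/2)*15 - 471657)*(-1/133319) = (1989*15 - 471657)*(-1/133319) = (29835 - 471657)*(-1/133319) = -441822*(-1/133319) = 441822/133319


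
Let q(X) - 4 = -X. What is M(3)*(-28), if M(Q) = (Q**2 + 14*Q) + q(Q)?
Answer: -1456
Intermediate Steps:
q(X) = 4 - X
M(Q) = 4 + Q**2 + 13*Q (M(Q) = (Q**2 + 14*Q) + (4 - Q) = 4 + Q**2 + 13*Q)
M(3)*(-28) = (4 + 3**2 + 13*3)*(-28) = (4 + 9 + 39)*(-28) = 52*(-28) = -1456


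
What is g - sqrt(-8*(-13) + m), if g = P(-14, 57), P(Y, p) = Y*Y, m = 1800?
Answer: 196 - 4*sqrt(119) ≈ 152.37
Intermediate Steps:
P(Y, p) = Y**2
g = 196 (g = (-14)**2 = 196)
g - sqrt(-8*(-13) + m) = 196 - sqrt(-8*(-13) + 1800) = 196 - sqrt(104 + 1800) = 196 - sqrt(1904) = 196 - 4*sqrt(119)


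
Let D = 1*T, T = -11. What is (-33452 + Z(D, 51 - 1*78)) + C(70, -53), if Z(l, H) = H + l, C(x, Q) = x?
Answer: -33420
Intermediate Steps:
D = -11 (D = 1*(-11) = -11)
(-33452 + Z(D, 51 - 1*78)) + C(70, -53) = (-33452 + ((51 - 1*78) - 11)) + 70 = (-33452 + ((51 - 78) - 11)) + 70 = (-33452 + (-27 - 11)) + 70 = (-33452 - 38) + 70 = -33490 + 70 = -33420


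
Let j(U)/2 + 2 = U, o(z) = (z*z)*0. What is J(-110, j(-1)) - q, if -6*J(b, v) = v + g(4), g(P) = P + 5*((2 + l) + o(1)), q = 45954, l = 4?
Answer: -137876/3 ≈ -45959.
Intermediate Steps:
o(z) = 0 (o(z) = z**2*0 = 0)
j(U) = -4 + 2*U
g(P) = 30 + P (g(P) = P + 5*((2 + 4) + 0) = P + 5*(6 + 0) = P + 5*6 = P + 30 = 30 + P)
J(b, v) = -17/3 - v/6 (J(b, v) = -(v + (30 + 4))/6 = -(v + 34)/6 = -(34 + v)/6 = -17/3 - v/6)
J(-110, j(-1)) - q = (-17/3 - (-4 + 2*(-1))/6) - 1*45954 = (-17/3 - (-4 - 2)/6) - 45954 = (-17/3 - 1/6*(-6)) - 45954 = (-17/3 + 1) - 45954 = -14/3 - 45954 = -137876/3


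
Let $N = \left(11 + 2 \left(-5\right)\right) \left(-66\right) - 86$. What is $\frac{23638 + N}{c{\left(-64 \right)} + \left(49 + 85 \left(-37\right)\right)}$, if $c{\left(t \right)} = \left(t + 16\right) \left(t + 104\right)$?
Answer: $- \frac{11743}{2508} \approx -4.6822$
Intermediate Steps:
$c{\left(t \right)} = \left(16 + t\right) \left(104 + t\right)$
$N = -152$ ($N = \left(11 - 10\right) \left(-66\right) - 86 = 1 \left(-66\right) - 86 = -66 - 86 = -152$)
$\frac{23638 + N}{c{\left(-64 \right)} + \left(49 + 85 \left(-37\right)\right)} = \frac{23638 - 152}{\left(1664 + \left(-64\right)^{2} + 120 \left(-64\right)\right) + \left(49 + 85 \left(-37\right)\right)} = \frac{23486}{\left(1664 + 4096 - 7680\right) + \left(49 - 3145\right)} = \frac{23486}{-1920 - 3096} = \frac{23486}{-5016} = 23486 \left(- \frac{1}{5016}\right) = - \frac{11743}{2508}$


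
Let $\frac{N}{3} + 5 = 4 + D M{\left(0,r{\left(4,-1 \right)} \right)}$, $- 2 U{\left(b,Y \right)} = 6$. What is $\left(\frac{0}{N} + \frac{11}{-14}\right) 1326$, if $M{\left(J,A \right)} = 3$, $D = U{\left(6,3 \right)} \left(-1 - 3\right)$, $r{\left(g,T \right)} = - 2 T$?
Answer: $- \frac{7293}{7} \approx -1041.9$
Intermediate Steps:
$U{\left(b,Y \right)} = -3$ ($U{\left(b,Y \right)} = \left(- \frac{1}{2}\right) 6 = -3$)
$D = 12$ ($D = - 3 \left(-1 - 3\right) = \left(-3\right) \left(-4\right) = 12$)
$N = 105$ ($N = -15 + 3 \left(4 + 12 \cdot 3\right) = -15 + 3 \left(4 + 36\right) = -15 + 3 \cdot 40 = -15 + 120 = 105$)
$\left(\frac{0}{N} + \frac{11}{-14}\right) 1326 = \left(\frac{0}{105} + \frac{11}{-14}\right) 1326 = \left(0 \cdot \frac{1}{105} + 11 \left(- \frac{1}{14}\right)\right) 1326 = \left(0 - \frac{11}{14}\right) 1326 = \left(- \frac{11}{14}\right) 1326 = - \frac{7293}{7}$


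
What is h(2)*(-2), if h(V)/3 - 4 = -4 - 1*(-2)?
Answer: -12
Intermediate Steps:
h(V) = 6 (h(V) = 12 + 3*(-4 - 1*(-2)) = 12 + 3*(-4 + 2) = 12 + 3*(-2) = 12 - 6 = 6)
h(2)*(-2) = 6*(-2) = -12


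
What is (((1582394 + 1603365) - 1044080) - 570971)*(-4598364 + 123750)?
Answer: -7028312006712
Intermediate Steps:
(((1582394 + 1603365) - 1044080) - 570971)*(-4598364 + 123750) = ((3185759 - 1044080) - 570971)*(-4474614) = (2141679 - 570971)*(-4474614) = 1570708*(-4474614) = -7028312006712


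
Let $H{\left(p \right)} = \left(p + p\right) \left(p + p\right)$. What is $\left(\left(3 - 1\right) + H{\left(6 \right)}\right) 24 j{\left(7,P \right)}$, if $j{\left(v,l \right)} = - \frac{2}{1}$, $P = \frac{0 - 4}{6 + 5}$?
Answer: $-7008$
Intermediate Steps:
$P = - \frac{4}{11} \approx -0.36364$
$j{\left(v,l \right)} = -2$ ($j{\left(v,l \right)} = \left(-2\right) 1 = -2$)
$H{\left(p \right)} = 4 p^{2}$ ($H{\left(p \right)} = 2 p 2 p = 4 p^{2}$)
$\left(\left(3 - 1\right) + H{\left(6 \right)}\right) 24 j{\left(7,P \right)} = \left(\left(3 - 1\right) + 4 \cdot 6^{2}\right) 24 \left(-2\right) = \left(2 + 4 \cdot 36\right) 24 \left(-2\right) = \left(2 + 144\right) 24 \left(-2\right) = 146 \cdot 24 \left(-2\right) = 3504 \left(-2\right) = -7008$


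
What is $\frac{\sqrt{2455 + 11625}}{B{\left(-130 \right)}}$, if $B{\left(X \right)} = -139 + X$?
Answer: $- \frac{16 \sqrt{55}}{269} \approx -0.44111$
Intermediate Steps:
$\frac{\sqrt{2455 + 11625}}{B{\left(-130 \right)}} = \frac{\sqrt{2455 + 11625}}{-139 - 130} = \frac{\sqrt{14080}}{-269} = 16 \sqrt{55} \left(- \frac{1}{269}\right) = - \frac{16 \sqrt{55}}{269}$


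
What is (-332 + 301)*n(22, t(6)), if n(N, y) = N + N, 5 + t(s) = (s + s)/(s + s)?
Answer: -1364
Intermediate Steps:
t(s) = -4 (t(s) = -5 + (s + s)/(s + s) = -5 + (2*s)/((2*s)) = -5 + (2*s)*(1/(2*s)) = -5 + 1 = -4)
n(N, y) = 2*N
(-332 + 301)*n(22, t(6)) = (-332 + 301)*(2*22) = -31*44 = -1364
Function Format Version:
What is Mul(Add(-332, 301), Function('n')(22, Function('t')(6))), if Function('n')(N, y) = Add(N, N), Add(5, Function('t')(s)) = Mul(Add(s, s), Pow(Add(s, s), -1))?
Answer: -1364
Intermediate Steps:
Function('t')(s) = -4 (Function('t')(s) = Add(-5, Mul(Add(s, s), Pow(Add(s, s), -1))) = Add(-5, Mul(Mul(2, s), Pow(Mul(2, s), -1))) = Add(-5, Mul(Mul(2, s), Mul(Rational(1, 2), Pow(s, -1)))) = Add(-5, 1) = -4)
Function('n')(N, y) = Mul(2, N)
Mul(Add(-332, 301), Function('n')(22, Function('t')(6))) = Mul(Add(-332, 301), Mul(2, 22)) = Mul(-31, 44) = -1364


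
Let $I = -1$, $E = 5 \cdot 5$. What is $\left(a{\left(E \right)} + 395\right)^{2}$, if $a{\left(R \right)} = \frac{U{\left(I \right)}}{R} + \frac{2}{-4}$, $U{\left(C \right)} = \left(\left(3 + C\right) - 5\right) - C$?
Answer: $\frac{388917841}{2500} \approx 1.5557 \cdot 10^{5}$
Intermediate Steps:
$E = 25$
$U{\left(C \right)} = -2$ ($U{\left(C \right)} = \left(-2 + C\right) - C = -2$)
$a{\left(R \right)} = - \frac{1}{2} - \frac{2}{R}$ ($a{\left(R \right)} = - \frac{2}{R} + \frac{2}{-4} = - \frac{2}{R} + 2 \left(- \frac{1}{4}\right) = - \frac{2}{R} - \frac{1}{2} = - \frac{1}{2} - \frac{2}{R}$)
$\left(a{\left(E \right)} + 395\right)^{2} = \left(\frac{-4 - 25}{2 \cdot 25} + 395\right)^{2} = \left(\frac{1}{2} \cdot \frac{1}{25} \left(-4 - 25\right) + 395\right)^{2} = \left(\frac{1}{2} \cdot \frac{1}{25} \left(-29\right) + 395\right)^{2} = \left(- \frac{29}{50} + 395\right)^{2} = \left(\frac{19721}{50}\right)^{2} = \frac{388917841}{2500}$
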